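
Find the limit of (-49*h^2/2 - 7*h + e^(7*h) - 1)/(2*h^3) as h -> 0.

Direct substitution gives 0/0.
Apply L'Hôpital: lim (-49*h + 7*e^(7*h) - 7)/(6*h^2), still 0/0.
Apply L'Hôpital: lim (49*e^(7*h) - 49)/(12*h), still 0/0.
After 3 applications of L'Hôpital's rule the quotient is (343*e^(7*h))/(12); substituting h = 0 gives 343/12.

343/12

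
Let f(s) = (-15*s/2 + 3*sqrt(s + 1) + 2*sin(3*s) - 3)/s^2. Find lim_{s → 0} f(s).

Substitution gives 0/0; apply L'Hôpital's rule 2 times.
After differentiating numerator and denominator 2 times the quotient is (-18*sin(3*s) - 3/(4*(s + 1)^(3/2)))/(2); at s = 0 this is -3/8.

-3/8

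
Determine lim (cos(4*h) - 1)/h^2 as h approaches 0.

-8

Direct substitution gives 0/0.
Apply L'Hôpital: lim (-4*sin(4*h))/(2*h), still 0/0.
After 2 applications of L'Hôpital's rule the quotient is (-16*cos(4*h))/(2); substituting h = 0 gives -8.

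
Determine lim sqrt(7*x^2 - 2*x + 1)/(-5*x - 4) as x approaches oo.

-√(7)/5

For large |x|, √(7*x^2 - 2*x + 1) ≈ √7·|x| and the denominator ≈ -5x.
Since x → +∞, |x| = x, giving √7/(-5) = -√(7)/5.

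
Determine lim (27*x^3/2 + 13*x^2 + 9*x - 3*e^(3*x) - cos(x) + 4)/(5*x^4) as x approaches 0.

-61/30

Substitution gives 0/0 (the numerator vanishes to order 4).
Expand each term to order x^4: the coefficient of x^4 in −cos(x) is -1/24 and in -3·e^(3x) is -81/8.
Lower-order terms cancel with the polynomial part, so the numerator is (-61/6)·x^4 + o(x^4), and the limit is (-61/6)/(5) = -61/30.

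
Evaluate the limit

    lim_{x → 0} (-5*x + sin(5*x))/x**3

Direct substitution gives 0/0.
Apply L'Hôpital: lim (5*cos(5*x) - 5)/(3*x^2), still 0/0.
Apply L'Hôpital: lim (-25*sin(5*x))/(6*x), still 0/0.
After 3 applications of L'Hôpital's rule the quotient is (-125*cos(5*x))/(6); substituting x = 0 gives -125/6.

-125/6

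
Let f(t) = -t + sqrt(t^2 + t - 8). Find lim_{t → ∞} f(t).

1/2

An ∞ − ∞ form. Rationalising with the conjugate, the difference becomes (t - 8) / (√(t^2 + t - 8) + t).
For large t the denominator behaves like 2·t, so the quotient tends to 1/2 = 1/2.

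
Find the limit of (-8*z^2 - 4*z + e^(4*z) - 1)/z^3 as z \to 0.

Direct substitution gives 0/0.
Apply L'Hôpital: lim (-16*z + 4*e^(4*z) - 4)/(3*z^2), still 0/0.
Apply L'Hôpital: lim (16*e^(4*z) - 16)/(6*z), still 0/0.
After 3 applications of L'Hôpital's rule the quotient is (64*e^(4*z))/(6); substituting z = 0 gives 32/3.

32/3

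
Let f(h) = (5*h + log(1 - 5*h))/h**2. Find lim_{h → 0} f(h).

-25/2

Direct substitution gives 0/0.
Apply L'Hôpital: lim (5 - 5/(1 - 5*h))/(2*h), still 0/0.
After 2 applications of L'Hôpital's rule the quotient is (-25/(1 - 5*h)^2)/(2); substituting h = 0 gives -25/2.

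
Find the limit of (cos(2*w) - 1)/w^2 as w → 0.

Direct substitution gives 0/0.
Apply L'Hôpital: lim (-2*sin(2*w))/(2*w), still 0/0.
After 2 applications of L'Hôpital's rule the quotient is (-4*cos(2*w))/(2); substituting w = 0 gives -2.

-2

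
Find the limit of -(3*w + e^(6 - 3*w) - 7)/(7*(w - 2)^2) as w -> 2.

-9/14

Direct substitution gives 0/0.
Apply L'Hôpital: lim (3 - 3*e^(6 - 3*w))/(28 - 14*w), still 0/0.
After 2 applications of L'Hôpital's rule the quotient is (9*e^(6 - 3*w))/(-14); substituting w = 2 gives -9/14.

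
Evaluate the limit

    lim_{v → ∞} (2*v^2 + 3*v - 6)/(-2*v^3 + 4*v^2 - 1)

The denominator has degree 3 and the numerator degree 2. Dividing numerator and denominator by v^3 sends every term to 0 except the leading denominator term, so the limit is 0.

0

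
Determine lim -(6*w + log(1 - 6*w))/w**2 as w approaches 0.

18

Direct substitution gives 0/0.
Apply L'Hôpital: lim (6 - 6/(1 - 6*w))/(-2*w), still 0/0.
After 2 applications of L'Hôpital's rule the quotient is (-36/(1 - 6*w)^2)/(-2); substituting w = 0 gives 18.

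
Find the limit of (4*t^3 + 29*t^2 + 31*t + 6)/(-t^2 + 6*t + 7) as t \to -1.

-15/8

Since t = -1 makes numerator and denominator zero, (t + 1) divides both.
Cancelling it gives (4*t^2 + 25*t + 6)/(7 - t); now plug in t = -1 to get -15/8.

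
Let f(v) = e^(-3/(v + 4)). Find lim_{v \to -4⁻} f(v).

∞

As v → -4⁻, -3/(v + 4) → +∞, so e^(-3/(v + 4)) → ∞.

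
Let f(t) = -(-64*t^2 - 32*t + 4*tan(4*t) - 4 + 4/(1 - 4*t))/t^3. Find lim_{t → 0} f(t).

-1024/3

Substitution gives 0/0 (the numerator vanishes to order 3).
Expand each term to order t^3: the coefficient of t^3 in 4·1/(1 - 4t) is 256 and in 4·tan(4t) is 256/3.
Lower-order terms cancel with the polynomial part, so the numerator is (1024/3)·t^3 + o(t^3), and the limit is (1024/3)/(-1) = -1024/3.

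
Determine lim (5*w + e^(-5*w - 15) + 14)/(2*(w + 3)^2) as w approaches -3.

Direct substitution gives 0/0.
Apply L'Hôpital: lim (5 - 5*e^(-5*w - 15))/(4*w + 12), still 0/0.
After 2 applications of L'Hôpital's rule the quotient is (25*e^(-5*w - 15))/(4); substituting w = -3 gives 25/4.

25/4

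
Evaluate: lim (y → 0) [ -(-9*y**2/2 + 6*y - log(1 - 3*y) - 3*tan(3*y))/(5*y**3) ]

Substitution gives 0/0; apply L'Hôpital's rule 3 times.
After differentiating numerator and denominator 3 times the quotient is (54*(12*(3*y - 1)^3*(cos(6*y) - 2)/(cos(6*y) + 1)^2 - 1)/(3*y - 1)^3)/(-30); at y = 0 this is 18/5.

18/5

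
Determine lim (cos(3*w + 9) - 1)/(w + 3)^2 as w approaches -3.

Direct substitution gives 0/0.
Apply L'Hôpital: lim (-3*sin(3*w + 9))/(2*w + 6), still 0/0.
After 2 applications of L'Hôpital's rule the quotient is (-9*cos(3*w + 9))/(2); substituting w = -3 gives -9/2.

-9/2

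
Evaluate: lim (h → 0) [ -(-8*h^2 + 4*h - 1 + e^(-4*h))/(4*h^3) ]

Direct substitution gives 0/0.
Apply L'Hôpital: lim (-16*h + 4 - 4*e^(-4*h))/(-12*h^2), still 0/0.
Apply L'Hôpital: lim (-16 + 16*e^(-4*h))/(-24*h), still 0/0.
After 3 applications of L'Hôpital's rule the quotient is (-64*e^(-4*h))/(-24); substituting h = 0 gives 8/3.

8/3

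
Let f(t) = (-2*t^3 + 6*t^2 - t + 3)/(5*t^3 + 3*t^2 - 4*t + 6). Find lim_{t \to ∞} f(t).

Numerator and denominator both have degree 3.
Dividing every term by t^3, all lower-order terms vanish and the limit is the ratio of leading coefficients, -2/(5) = -2/5.

-2/5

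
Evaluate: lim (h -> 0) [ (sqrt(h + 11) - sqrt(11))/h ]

√(11)/22

Substitution gives 0/0. Multiply numerator and denominator by the conjugate √(11 + h) + √11.
The numerator becomes (11 + h) − 11 = h, so the expression simplifies to 1/(√(11 + h) + √11).
Letting h → 0 gives 1/(2√11) = √(11)/22.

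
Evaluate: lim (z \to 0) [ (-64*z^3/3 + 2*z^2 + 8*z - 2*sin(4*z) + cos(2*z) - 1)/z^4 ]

Substitution gives 0/0; apply L'Hôpital's rule 4 times.
After differentiating numerator and denominator 4 times the quotient is (-512*sin(4*z) + 16*cos(2*z))/(24); at z = 0 this is 2/3.

2/3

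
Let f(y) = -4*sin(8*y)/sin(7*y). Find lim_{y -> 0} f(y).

-32/7

Substitution gives 0/0.
Divide numerator and denominator by y: sin(8y)/y → 8 and sin(7y)/y → 7, so the limit is -4·8/7 = -32/7.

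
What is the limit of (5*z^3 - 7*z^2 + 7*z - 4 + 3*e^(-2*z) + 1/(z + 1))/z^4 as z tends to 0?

3

Substitution gives 0/0 (the numerator vanishes to order 4).
Expand each term to order z^4: the coefficient of z^4 in 3·e^(-2z) is 2 and in 1/(1 + z) is 1.
Lower-order terms cancel with the polynomial part, so the numerator is (3)·z^4 + o(z^4), and the limit is (3)/(1) = 3.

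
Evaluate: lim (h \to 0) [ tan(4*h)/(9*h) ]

4/9

Substitution gives 0/0.
Since tan(u)/u → 1 as u → 0, tan(4h)/(4h) → 1 and the limit is 4/9.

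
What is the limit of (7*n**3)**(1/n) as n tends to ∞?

Base → ∞ and exponent → 0: an ∞^0 form.
Take logs: (1/n)·ln(7·n^3) = (ln 7 + 3·ln n)/n → 0.
So the limit is e^0 = 1.

1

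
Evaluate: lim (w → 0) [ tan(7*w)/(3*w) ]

Substitution gives 0/0.
Since tan(u)/u → 1 as u → 0, tan(7w)/(7w) → 1 and the limit is 7/3.

7/3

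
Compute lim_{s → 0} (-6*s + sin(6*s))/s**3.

Direct substitution gives 0/0.
Apply L'Hôpital: lim (6*cos(6*s) - 6)/(3*s^2), still 0/0.
Apply L'Hôpital: lim (-36*sin(6*s))/(6*s), still 0/0.
After 3 applications of L'Hôpital's rule the quotient is (-216*cos(6*s))/(6); substituting s = 0 gives -36.

-36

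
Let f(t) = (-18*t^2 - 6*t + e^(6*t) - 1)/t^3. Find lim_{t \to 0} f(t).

36

Direct substitution gives 0/0.
Apply L'Hôpital: lim (-36*t + 6*e^(6*t) - 6)/(3*t^2), still 0/0.
Apply L'Hôpital: lim (36*e^(6*t) - 36)/(6*t), still 0/0.
After 3 applications of L'Hôpital's rule the quotient is (216*e^(6*t))/(6); substituting t = 0 gives 36.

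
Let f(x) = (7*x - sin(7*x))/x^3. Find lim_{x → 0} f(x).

Direct substitution gives 0/0.
Apply L'Hôpital: lim (7 - 7*cos(7*x))/(3*x^2), still 0/0.
Apply L'Hôpital: lim (49*sin(7*x))/(6*x), still 0/0.
After 3 applications of L'Hôpital's rule the quotient is (343*cos(7*x))/(6); substituting x = 0 gives 343/6.

343/6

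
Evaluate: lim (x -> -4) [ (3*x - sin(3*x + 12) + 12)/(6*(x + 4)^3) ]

3/4

Direct substitution gives 0/0.
Apply L'Hôpital: lim (3 - 3*cos(3*x + 12))/(18*(x + 4)^2), still 0/0.
Apply L'Hôpital: lim (9*sin(3*x + 12))/(36*x + 144), still 0/0.
After 3 applications of L'Hôpital's rule the quotient is (27*cos(3*x + 12))/(36); substituting x = -4 gives 3/4.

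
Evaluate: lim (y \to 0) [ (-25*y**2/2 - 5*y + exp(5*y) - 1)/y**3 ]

125/6

Direct substitution gives 0/0.
Apply L'Hôpital: lim (-25*y + 5*e^(5*y) - 5)/(3*y^2), still 0/0.
Apply L'Hôpital: lim (25*e^(5*y) - 25)/(6*y), still 0/0.
After 3 applications of L'Hôpital's rule the quotient is (125*e^(5*y))/(6); substituting y = 0 gives 125/6.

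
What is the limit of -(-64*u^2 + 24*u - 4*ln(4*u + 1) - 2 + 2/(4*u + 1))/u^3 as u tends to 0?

Substitution gives 0/0; apply L'Hôpital's rule 3 times.
After differentiating numerator and denominator 3 times the quotient is (256*(-8*u - 5)/(4*u + 1)^4)/(-6); at u = 0 this is 640/3.

640/3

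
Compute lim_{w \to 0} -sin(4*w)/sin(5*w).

Substitution gives 0/0.
Divide numerator and denominator by w: sin(4w)/w → 4 and sin(5w)/w → 5, so the limit is -1·4/5 = -4/5.

-4/5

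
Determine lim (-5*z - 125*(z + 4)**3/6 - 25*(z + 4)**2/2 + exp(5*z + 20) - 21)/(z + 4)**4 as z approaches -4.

625/24

Direct substitution gives 0/0.
Apply L'Hôpital: lim (-25*z - 125*(z + 4)^2/2 + 5*e^(5*z + 20) - 105)/(4*(z + 4)^3), still 0/0.
Apply L'Hôpital: lim (-125*z + 25*e^(5*z + 20) - 525)/(12*(z + 4)^2), still 0/0.
Apply L'Hôpital: lim (125*e^(5*z + 20) - 125)/(24*z + 96), still 0/0.
After 4 applications of L'Hôpital's rule the quotient is (625*e^(5*z + 20))/(24); substituting z = -4 gives 625/24.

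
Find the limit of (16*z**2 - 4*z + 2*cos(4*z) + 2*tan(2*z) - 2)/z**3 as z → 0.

16/3

Substitution gives 0/0 (the numerator vanishes to order 3).
Expand each term to order z^3: the coefficient of z^3 in 2·tan(2z) is 16/3 and in 2·cos(4z) is 0.
Lower-order terms cancel with the polynomial part, so the numerator is (16/3)·z^3 + o(z^3), and the limit is (16/3)/(1) = 16/3.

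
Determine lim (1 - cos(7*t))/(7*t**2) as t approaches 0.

Substitution gives 0/0.
Use (1 − cos u)/u² → 1/2 with u = 7t: the limit is 7²/(2·7) = 7/2.

7/2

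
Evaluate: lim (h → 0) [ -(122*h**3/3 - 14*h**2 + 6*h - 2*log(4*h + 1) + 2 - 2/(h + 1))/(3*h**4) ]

-42

Substitution gives 0/0; apply L'Hôpital's rule 4 times.
After differentiating numerator and denominator 4 times the quotient is (3072/(4*h + 1)^4 - 48/(h + 1)^5)/(-72); at h = 0 this is -42.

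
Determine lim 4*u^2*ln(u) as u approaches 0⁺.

This is a 0·(−∞) form. Rewrite as 4·ln(u) / u^(−2) and apply L'Hôpital:
the derivative quotient is 4·(1/u) / (−2·u^(−3)) = (-4/2)·u^2 → 0.

0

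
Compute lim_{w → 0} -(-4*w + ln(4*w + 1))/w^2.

Direct substitution gives 0/0.
Apply L'Hôpital: lim (-4 + 4/(4*w + 1))/(-2*w), still 0/0.
After 2 applications of L'Hôpital's rule the quotient is (-16/(4*w + 1)^2)/(-2); substituting w = 0 gives 8.

8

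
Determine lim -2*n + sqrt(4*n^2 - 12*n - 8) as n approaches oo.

-3

An ∞ − ∞ form. Rationalising with the conjugate, the difference becomes (-12n - 8) / (√(4*n^2 - 12*n - 8) + 2n).
For large n the denominator behaves like 2·2n, so the quotient tends to -12/4 = -3.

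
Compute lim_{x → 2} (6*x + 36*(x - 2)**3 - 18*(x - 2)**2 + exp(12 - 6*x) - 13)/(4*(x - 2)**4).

Direct substitution gives 0/0.
Apply L'Hôpital: lim (-36*x + 108*(x - 2)^2 - 6*e^(12 - 6*x) + 78)/(16*(x - 2)^3), still 0/0.
Apply L'Hôpital: lim (216*x + 36*e^(12 - 6*x) - 468)/(48*(x - 2)^2), still 0/0.
Apply L'Hôpital: lim (216 - 216*e^(12 - 6*x))/(96*x - 192), still 0/0.
After 4 applications of L'Hôpital's rule the quotient is (1296*e^(12 - 6*x))/(96); substituting x = 2 gives 27/2.

27/2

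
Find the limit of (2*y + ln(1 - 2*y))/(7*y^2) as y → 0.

-2/7

Direct substitution gives 0/0.
Apply L'Hôpital: lim (2 - 2/(1 - 2*y))/(14*y), still 0/0.
After 2 applications of L'Hôpital's rule the quotient is (-4/(1 - 2*y)^2)/(14); substituting y = 0 gives -2/7.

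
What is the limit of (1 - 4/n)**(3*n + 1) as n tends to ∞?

e^(-12)

The base → 1 and the exponent → ∞: a 1^∞ form.
Take logarithms: (3n + 1)·ln(1 - 4/n). Since ln(1+u) ~ u for small u, this behaves like (3n)·(-4/n) → -12.
So the limit is e^(-12).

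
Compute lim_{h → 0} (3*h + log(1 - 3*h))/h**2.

-9/2

Direct substitution gives 0/0.
Apply L'Hôpital: lim (3 - 3/(1 - 3*h))/(2*h), still 0/0.
After 2 applications of L'Hôpital's rule the quotient is (-9/(1 - 3*h)^2)/(2); substituting h = 0 gives -9/2.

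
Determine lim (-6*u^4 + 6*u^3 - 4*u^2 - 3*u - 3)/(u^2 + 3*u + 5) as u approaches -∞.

The numerator has higher degree (4 > 2); the quotient behaves like (-6/(1))·u^2 for large |u|.
As u → −∞ this diverges to -∞.

-∞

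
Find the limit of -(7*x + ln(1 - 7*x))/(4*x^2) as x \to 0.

Direct substitution gives 0/0.
Apply L'Hôpital: lim (7 - 7/(1 - 7*x))/(-8*x), still 0/0.
After 2 applications of L'Hôpital's rule the quotient is (-49/(1 - 7*x)^2)/(-8); substituting x = 0 gives 49/8.

49/8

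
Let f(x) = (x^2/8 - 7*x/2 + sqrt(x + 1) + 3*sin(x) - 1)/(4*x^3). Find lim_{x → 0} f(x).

Substitution gives 0/0; apply L'Hôpital's rule 3 times.
After differentiating numerator and denominator 3 times the quotient is (-3*cos(x) + 3/(8*(x + 1)^(5/2)))/(24); at x = 0 this is -7/64.

-7/64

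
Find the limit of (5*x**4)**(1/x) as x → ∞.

1

Base → ∞ and exponent → 0: an ∞^0 form.
Take logs: (1/x)·ln(5·x^4) = (ln 5 + 4·ln x)/x → 0.
So the limit is e^0 = 1.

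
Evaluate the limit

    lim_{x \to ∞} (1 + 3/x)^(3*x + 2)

e^(9)

The base → 1 and the exponent → ∞: a 1^∞ form.
Take logarithms: (3x + 2)·ln(1 + 3/x). Since ln(1+u) ~ u for small u, this behaves like (3x)·(3/x) → 9.
So the limit is e^(9).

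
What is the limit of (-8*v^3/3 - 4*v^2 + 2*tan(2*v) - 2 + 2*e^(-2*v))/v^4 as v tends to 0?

Substitution gives 0/0 (the numerator vanishes to order 4).
Expand each term to order v^4: the coefficient of v^4 in 2·e^(-2v) is 4/3 and in 2·tan(2v) is 0.
Lower-order terms cancel with the polynomial part, so the numerator is (4/3)·v^4 + o(v^4), and the limit is (4/3)/(1) = 4/3.

4/3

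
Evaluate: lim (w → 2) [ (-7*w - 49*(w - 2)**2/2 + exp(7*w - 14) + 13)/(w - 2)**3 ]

Direct substitution gives 0/0.
Apply L'Hôpital: lim (-49*w + 7*e^(7*w - 14) + 91)/(3*(w - 2)^2), still 0/0.
Apply L'Hôpital: lim (49*e^(7*w - 14) - 49)/(6*w - 12), still 0/0.
After 3 applications of L'Hôpital's rule the quotient is (343*e^(7*w - 14))/(6); substituting w = 2 gives 343/6.

343/6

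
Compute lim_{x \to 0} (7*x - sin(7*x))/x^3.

343/6

Direct substitution gives 0/0.
Apply L'Hôpital: lim (7 - 7*cos(7*x))/(3*x^2), still 0/0.
Apply L'Hôpital: lim (49*sin(7*x))/(6*x), still 0/0.
After 3 applications of L'Hôpital's rule the quotient is (343*cos(7*x))/(6); substituting x = 0 gives 343/6.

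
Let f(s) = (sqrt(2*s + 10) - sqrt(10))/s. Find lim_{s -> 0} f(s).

√(10)/10

A 0/0 form; rationalise with √(10 + 2s) + √10. This collapses the numerator to 2s, leaving 2/(√(10 + 2s) + √10) → 2/(2√10) = √(10)/10.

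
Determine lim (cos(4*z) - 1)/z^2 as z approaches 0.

-8

Direct substitution gives 0/0.
Apply L'Hôpital: lim (-4*sin(4*z))/(2*z), still 0/0.
After 2 applications of L'Hôpital's rule the quotient is (-16*cos(4*z))/(2); substituting z = 0 gives -8.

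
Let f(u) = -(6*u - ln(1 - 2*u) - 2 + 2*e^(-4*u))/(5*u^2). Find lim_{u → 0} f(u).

-18/5

Substitution gives 0/0; apply L'Hôpital's rule 2 times.
After differentiating numerator and denominator 2 times the quotient is (32*e^(-4*u) + 4/(2*u - 1)^2)/(-10); at u = 0 this is -18/5.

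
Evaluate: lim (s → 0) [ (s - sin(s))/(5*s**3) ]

Direct substitution gives 0/0.
Apply L'Hôpital: lim (1 - cos(s))/(15*s^2), still 0/0.
Apply L'Hôpital: lim (sin(s))/(30*s), still 0/0.
After 3 applications of L'Hôpital's rule the quotient is (cos(s))/(30); substituting s = 0 gives 1/30.

1/30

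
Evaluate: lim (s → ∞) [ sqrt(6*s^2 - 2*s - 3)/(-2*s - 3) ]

-√(6)/2

For large |s|, √(6*s^2 - 2*s - 3) ≈ √6·|s| and the denominator ≈ -2s.
Since s → +∞, |s| = s, giving √6/(-2) = -√(6)/2.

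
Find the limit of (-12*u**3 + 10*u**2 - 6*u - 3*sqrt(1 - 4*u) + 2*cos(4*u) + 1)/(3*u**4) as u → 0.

154/9

Substitution gives 0/0; apply L'Hôpital's rule 4 times.
After differentiating numerator and denominator 4 times the quotient is (512*cos(4*u) + 720/(1 - 4*u)^(7/2))/(72); at u = 0 this is 154/9.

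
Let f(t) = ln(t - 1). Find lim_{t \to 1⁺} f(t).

As t → 1⁺, t - 1 → 0⁺ and ln(t - 1) → −∞.
Multiplying by 1 gives -∞.

-∞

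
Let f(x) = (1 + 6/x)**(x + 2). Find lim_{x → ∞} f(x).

e^(6)

Write it as [(1 + 6/x)^x]^(1) · (1 + 6/x)^(2). The bracketed term tends to e^(6) and the second factor to 1, so the limit is e^(6).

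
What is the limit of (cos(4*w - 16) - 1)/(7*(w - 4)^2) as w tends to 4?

-8/7

Direct substitution gives 0/0.
Apply L'Hôpital: lim (-4*sin(4*w - 16))/(14*w - 56), still 0/0.
After 2 applications of L'Hôpital's rule the quotient is (-16*cos(4*w - 16))/(14); substituting w = 4 gives -8/7.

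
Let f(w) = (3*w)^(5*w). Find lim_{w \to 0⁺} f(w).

1

Base → 0⁺ and exponent → 0⁺: a 0^0 form.
Take logs: 5w·ln(3w). This is 0·(−∞); rewriting as ln(3w)/(1/(5w)) and applying L'Hôpital gives 0.
Hence the limit is e^0 = 1.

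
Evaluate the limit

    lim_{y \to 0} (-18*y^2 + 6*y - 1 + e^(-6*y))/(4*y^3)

Direct substitution gives 0/0.
Apply L'Hôpital: lim (-36*y + 6 - 6*e^(-6*y))/(12*y^2), still 0/0.
Apply L'Hôpital: lim (-36 + 36*e^(-6*y))/(24*y), still 0/0.
After 3 applications of L'Hôpital's rule the quotient is (-216*e^(-6*y))/(24); substituting y = 0 gives -9.

-9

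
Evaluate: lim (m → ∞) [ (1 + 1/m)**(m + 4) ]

Let L be the limit and take ln: ln L = lim (m + 4)·ln(1 + 1/m) = lim (m + 4)·(1/m + O(1/m²)) = 1.
Hence L = e^(1).

e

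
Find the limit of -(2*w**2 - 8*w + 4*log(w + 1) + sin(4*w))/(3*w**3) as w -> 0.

28/9

Substitution gives 0/0 (the numerator vanishes to order 3).
Expand each term to order w^3: the coefficient of w^3 in sin(4w) is -32/3 and in 4·ln(1 + w) is 4/3.
Lower-order terms cancel with the polynomial part, so the numerator is (-28/3)·w^3 + o(w^3), and the limit is (-28/3)/(-3) = 28/9.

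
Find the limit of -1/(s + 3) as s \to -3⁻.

∞

As s → -3⁻, (s + 3) → 0⁻, so (s + 3)^1 → 0⁻ and -1/(s + 3)^1 → ∞.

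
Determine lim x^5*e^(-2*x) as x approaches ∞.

Write as x^5/e^{2x}, an ∞/∞ form.
Exponential growth dominates any polynomial, so repeated L'Hôpital (or the standard result) gives 0.

0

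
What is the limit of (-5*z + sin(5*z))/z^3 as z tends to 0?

-125/6

Direct substitution gives 0/0.
Apply L'Hôpital: lim (5*cos(5*z) - 5)/(3*z^2), still 0/0.
Apply L'Hôpital: lim (-25*sin(5*z))/(6*z), still 0/0.
After 3 applications of L'Hôpital's rule the quotient is (-125*cos(5*z))/(6); substituting z = 0 gives -125/6.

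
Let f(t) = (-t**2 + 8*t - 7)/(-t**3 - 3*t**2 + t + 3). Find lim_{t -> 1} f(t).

At t = 1 both the top and bottom vanish — a removable singularity. Factoring out (t - 1) from each leaves (7 - t)/(-t^2 - 4*t - 3), which at t = 1 equals -3/4.

-3/4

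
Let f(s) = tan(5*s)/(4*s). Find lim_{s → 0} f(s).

5/4

Substitution gives 0/0.
Since tan(u)/u → 1 as u → 0, tan(5s)/(5s) → 1 and the limit is 5/4.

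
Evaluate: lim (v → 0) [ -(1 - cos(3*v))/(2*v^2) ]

Substitution gives 0/0.
Use (1 − cos u)/u² → 1/2 with u = 3v: the limit is 3²/(2·(-2)) = -9/4.

-9/4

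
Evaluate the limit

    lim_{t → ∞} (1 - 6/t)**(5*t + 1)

Write it as [(1 - 6/t)^t]^(5) · (1 - 6/t)^(1). The bracketed term tends to e^(-6) and the second factor to 1, so the limit is e^(-30).

e^(-30)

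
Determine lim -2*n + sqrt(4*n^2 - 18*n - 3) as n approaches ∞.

This has the form ∞ − ∞. Multiply and divide by the conjugate √(4*n^2 - 18*n - 3) + 2n.
That gives (-18n - 3) / (√(4*n^2 - 18*n - 3) + 2n).
Divide numerator and denominator by n: the limit is -18/(2·2) = -9/2.

-9/2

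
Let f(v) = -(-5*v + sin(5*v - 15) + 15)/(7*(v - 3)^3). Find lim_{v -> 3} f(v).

Direct substitution gives 0/0.
Apply L'Hôpital: lim (5*cos(5*v - 15) - 5)/(-21*(v - 3)^2), still 0/0.
Apply L'Hôpital: lim (-25*sin(5*v - 15))/(126 - 42*v), still 0/0.
After 3 applications of L'Hôpital's rule the quotient is (-125*cos(5*v - 15))/(-42); substituting v = 3 gives 125/42.

125/42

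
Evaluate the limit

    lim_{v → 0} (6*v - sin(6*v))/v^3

36

Direct substitution gives 0/0.
Apply L'Hôpital: lim (6 - 6*cos(6*v))/(3*v^2), still 0/0.
Apply L'Hôpital: lim (36*sin(6*v))/(6*v), still 0/0.
After 3 applications of L'Hôpital's rule the quotient is (216*cos(6*v))/(6); substituting v = 0 gives 36.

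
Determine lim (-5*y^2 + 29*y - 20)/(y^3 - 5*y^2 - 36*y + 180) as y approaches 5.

Direct substitution gives 0/0, so factor. Both numerator and denominator have (y - 5) as a factor.
After cancelling, the expression reduces to (4 - 5*y)/(y^2 - 36).
Substituting y = 5 gives 21/11.

21/11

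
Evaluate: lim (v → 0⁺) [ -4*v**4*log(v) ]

0

This is a 0·(−∞) form. Rewrite as -4·ln(v) / v^(−4) and apply L'Hôpital:
the derivative quotient is -4·(1/v) / (−4·v^(−5)) = (4/4)·v^4 → 0.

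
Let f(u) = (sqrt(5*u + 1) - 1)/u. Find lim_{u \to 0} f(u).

5/2

A 0/0 form; rationalise with √(1 + 5u) + √1. This collapses the numerator to 5u, leaving 5/(√(1 + 5u) + √1) → 5/(2√1) = 5/2.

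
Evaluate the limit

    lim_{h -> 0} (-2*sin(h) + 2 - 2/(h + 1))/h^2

-2

Substitution gives 0/0; apply L'Hôpital's rule 2 times.
After differentiating numerator and denominator 2 times the quotient is (2*sin(h) - 4/(h + 1)^3)/(2); at h = 0 this is -2.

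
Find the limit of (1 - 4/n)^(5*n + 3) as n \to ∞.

Let L be the limit and take ln: ln L = lim (5n + 3)·ln(1 - 4/n) = lim (5n + 3)·(-4/n + O(1/n²)) = -20.
Hence L = e^(-20).

e^(-20)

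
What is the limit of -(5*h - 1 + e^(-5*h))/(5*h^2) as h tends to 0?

Direct substitution gives 0/0.
Apply L'Hôpital: lim (5 - 5*e^(-5*h))/(-10*h), still 0/0.
After 2 applications of L'Hôpital's rule the quotient is (25*e^(-5*h))/(-10); substituting h = 0 gives -5/2.

-5/2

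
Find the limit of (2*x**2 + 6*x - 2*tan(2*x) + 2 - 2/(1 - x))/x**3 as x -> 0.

Substitution gives 0/0 (the numerator vanishes to order 3).
Expand each term to order x^3: the coefficient of x^3 in -2·1/(1 - x) is -2 and in -2·tan(2x) is -16/3.
Lower-order terms cancel with the polynomial part, so the numerator is (-22/3)·x^3 + o(x^3), and the limit is (-22/3)/(1) = -22/3.

-22/3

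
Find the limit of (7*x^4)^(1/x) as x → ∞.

1

Base → ∞ and exponent → 0: an ∞^0 form.
Take logs: (1/x)·ln(7·x^4) = (ln 7 + 4·ln x)/x → 0.
So the limit is e^0 = 1.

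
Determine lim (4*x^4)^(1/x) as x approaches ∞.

Base → ∞ and exponent → 0: an ∞^0 form.
Take logs: (1/x)·ln(4·x^4) = (ln 4 + 4·ln x)/x → 0.
So the limit is e^0 = 1.

1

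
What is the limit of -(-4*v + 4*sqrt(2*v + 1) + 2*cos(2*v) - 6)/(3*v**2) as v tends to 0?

2

Substitution gives 0/0; apply L'Hôpital's rule 2 times.
After differentiating numerator and denominator 2 times the quotient is (-8*cos(2*v) - 4/(2*v + 1)^(3/2))/(-6); at v = 0 this is 2.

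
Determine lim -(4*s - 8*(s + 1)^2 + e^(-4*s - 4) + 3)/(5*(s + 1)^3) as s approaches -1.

32/15

Direct substitution gives 0/0.
Apply L'Hôpital: lim (-16*s - 4*e^(-4*s - 4) - 12)/(-15*(s + 1)^2), still 0/0.
Apply L'Hôpital: lim (16*e^(-4*s - 4) - 16)/(-30*s - 30), still 0/0.
After 3 applications of L'Hôpital's rule the quotient is (-64*e^(-4*s - 4))/(-30); substituting s = -1 gives 32/15.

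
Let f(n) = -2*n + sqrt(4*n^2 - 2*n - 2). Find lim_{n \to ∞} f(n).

-1/2

This has the form ∞ − ∞. Multiply and divide by the conjugate √(4*n^2 - 2*n - 2) + 2n.
That gives (-2n - 2) / (√(4*n^2 - 2*n - 2) + 2n).
Divide numerator and denominator by n: the limit is -2/(2·2) = -1/2.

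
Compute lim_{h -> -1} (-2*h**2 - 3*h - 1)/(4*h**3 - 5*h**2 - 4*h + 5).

1/18

Since h = -1 makes numerator and denominator zero, (h + 1) divides both.
Cancelling it gives (-2*h - 1)/(4*h^2 - 9*h + 5); now plug in h = -1 to get 1/18.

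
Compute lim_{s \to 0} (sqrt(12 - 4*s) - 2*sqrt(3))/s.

-√(3)/3

A 0/0 form; rationalise with √(12 - 4s) + √12. This collapses the numerator to -4s, leaving -4/(√(12 - 4s) + √12) → -4/(2√12) = -√(3)/3.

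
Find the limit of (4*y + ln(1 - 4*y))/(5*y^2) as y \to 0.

-8/5

Direct substitution gives 0/0.
Apply L'Hôpital: lim (4 - 4/(1 - 4*y))/(10*y), still 0/0.
After 2 applications of L'Hôpital's rule the quotient is (-16/(1 - 4*y)^2)/(10); substituting y = 0 gives -8/5.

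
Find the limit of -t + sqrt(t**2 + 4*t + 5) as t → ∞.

This has the form ∞ − ∞. Multiply and divide by the conjugate √(t^2 + 4*t + 5) + t.
That gives (4t + 5) / (√(t^2 + 4*t + 5) + t).
Divide numerator and denominator by t: the limit is 4/(2·1) = 2.

2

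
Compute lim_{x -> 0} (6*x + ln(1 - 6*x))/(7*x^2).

Direct substitution gives 0/0.
Apply L'Hôpital: lim (6 - 6/(1 - 6*x))/(14*x), still 0/0.
After 2 applications of L'Hôpital's rule the quotient is (-36/(1 - 6*x)^2)/(14); substituting x = 0 gives -18/7.

-18/7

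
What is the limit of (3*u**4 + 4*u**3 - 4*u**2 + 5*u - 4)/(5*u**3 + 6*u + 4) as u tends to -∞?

The numerator has higher degree (4 > 3); the quotient behaves like (3/(5))·u^1 for large |u|.
As u → −∞ this diverges to -∞.

-∞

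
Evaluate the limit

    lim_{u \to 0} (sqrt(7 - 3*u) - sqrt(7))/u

A 0/0 form; rationalise with √(7 - 3u) + √7. This collapses the numerator to -3u, leaving -3/(√(7 - 3u) + √7) → -3/(2√7) = -3*√(7)/14.

-3*√(7)/14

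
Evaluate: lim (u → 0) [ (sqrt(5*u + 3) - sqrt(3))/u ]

5*√(3)/6

Substitution gives 0/0. Multiply numerator and denominator by the conjugate √(3 + 5u) + √3.
The numerator becomes (3 + 5u) − 3 = 5u, so the expression simplifies to 5/(√(3 + 5u) + √3).
Letting u → 0 gives 5/(2√3) = 5*√(3)/6.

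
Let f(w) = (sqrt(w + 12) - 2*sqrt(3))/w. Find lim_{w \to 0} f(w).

Substitution gives 0/0. Multiply numerator and denominator by the conjugate √(12 + w) + √12.
The numerator becomes (12 + w) − 12 = w, so the expression simplifies to 1/(√(12 + w) + √12).
Letting w → 0 gives 1/(2√12) = √(3)/12.

√(3)/12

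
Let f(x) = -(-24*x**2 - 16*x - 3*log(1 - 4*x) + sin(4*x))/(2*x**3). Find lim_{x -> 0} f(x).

Substitution gives 0/0; apply L'Hôpital's rule 3 times.
After differentiating numerator and denominator 3 times the quotient is (-64*cos(4*x) - 384/(4*x - 1)^3)/(-12); at x = 0 this is -80/3.

-80/3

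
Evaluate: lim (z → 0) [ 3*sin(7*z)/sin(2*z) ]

21/2

Substitution gives 0/0.
Divide numerator and denominator by z: sin(7z)/z → 7 and sin(2z)/z → 2, so the limit is 3·7/2 = 21/2.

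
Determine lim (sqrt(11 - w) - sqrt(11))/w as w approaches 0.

A 0/0 form; rationalise with √(11 - w) + √11. This collapses the numerator to -w, leaving -1/(√(11 - w) + √11) → -1/(2√11) = -√(11)/22.

-√(11)/22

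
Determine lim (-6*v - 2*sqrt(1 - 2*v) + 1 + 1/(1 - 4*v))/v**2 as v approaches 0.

17

Substitution gives 0/0 (the numerator vanishes to order 2).
Expand each term to order v^2: the coefficient of v^2 in -2·√(1 - 2v) is 1 and in 1/(1 - 4v) is 16.
Lower-order terms cancel with the polynomial part, so the numerator is (17)·v^2 + o(v^2), and the limit is (17)/(1) = 17.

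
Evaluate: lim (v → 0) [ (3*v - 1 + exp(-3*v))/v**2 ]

9/2

Direct substitution gives 0/0.
Apply L'Hôpital: lim (3 - 3*e^(-3*v))/(2*v), still 0/0.
After 2 applications of L'Hôpital's rule the quotient is (9*e^(-3*v))/(2); substituting v = 0 gives 9/2.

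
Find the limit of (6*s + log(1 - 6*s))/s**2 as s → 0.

-18

Direct substitution gives 0/0.
Apply L'Hôpital: lim (6 - 6/(1 - 6*s))/(2*s), still 0/0.
After 2 applications of L'Hôpital's rule the quotient is (-36/(1 - 6*s)^2)/(2); substituting s = 0 gives -18.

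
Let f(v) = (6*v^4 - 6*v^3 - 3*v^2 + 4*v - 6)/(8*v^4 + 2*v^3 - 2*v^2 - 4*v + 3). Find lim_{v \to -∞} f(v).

Numerator and denominator both have degree 4.
Dividing every term by v^4, all lower-order terms vanish and the limit is the ratio of leading coefficients, 6/(8) = 3/4.

3/4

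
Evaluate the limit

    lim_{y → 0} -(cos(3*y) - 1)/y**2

9/2

Direct substitution gives 0/0.
Apply L'Hôpital: lim (-3*sin(3*y))/(-2*y), still 0/0.
After 2 applications of L'Hôpital's rule the quotient is (-9*cos(3*y))/(-2); substituting y = 0 gives 9/2.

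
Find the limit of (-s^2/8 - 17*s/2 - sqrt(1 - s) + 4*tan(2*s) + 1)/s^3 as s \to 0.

515/48

Substitution gives 0/0; apply L'Hôpital's rule 3 times.
After differentiating numerator and denominator 3 times the quotient is (192*tan(2*s)^2/cos(2*s)^2 + 64/cos(2*s)^2 + 3/(8*(1 - s)^(5/2)))/(6); at s = 0 this is 515/48.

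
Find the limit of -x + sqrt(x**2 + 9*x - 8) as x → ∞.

An ∞ − ∞ form. Rationalising with the conjugate, the difference becomes (9x - 8) / (√(x^2 + 9*x - 8) + x).
For large x the denominator behaves like 2·x, so the quotient tends to 9/2 = 9/2.

9/2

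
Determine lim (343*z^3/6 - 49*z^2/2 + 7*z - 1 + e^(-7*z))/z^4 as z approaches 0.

Direct substitution gives 0/0.
Apply L'Hôpital: lim (343*z^2/2 - 49*z + 7 - 7*e^(-7*z))/(4*z^3), still 0/0.
Apply L'Hôpital: lim (343*z - 49 + 49*e^(-7*z))/(12*z^2), still 0/0.
Apply L'Hôpital: lim (343 - 343*e^(-7*z))/(24*z), still 0/0.
After 4 applications of L'Hôpital's rule the quotient is (2401*e^(-7*z))/(24); substituting z = 0 gives 2401/24.

2401/24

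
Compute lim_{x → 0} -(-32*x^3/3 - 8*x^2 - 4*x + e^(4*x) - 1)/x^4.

-32/3

Direct substitution gives 0/0.
Apply L'Hôpital: lim (-32*x^2 - 16*x + 4*e^(4*x) - 4)/(-4*x^3), still 0/0.
Apply L'Hôpital: lim (-64*x + 16*e^(4*x) - 16)/(-12*x^2), still 0/0.
Apply L'Hôpital: lim (64*e^(4*x) - 64)/(-24*x), still 0/0.
After 4 applications of L'Hôpital's rule the quotient is (256*e^(4*x))/(-24); substituting x = 0 gives -32/3.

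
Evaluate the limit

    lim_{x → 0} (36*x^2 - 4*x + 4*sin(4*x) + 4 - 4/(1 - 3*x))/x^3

Substitution gives 0/0; apply L'Hôpital's rule 3 times.
After differentiating numerator and denominator 3 times the quotient is (-256*cos(4*x) - 648/(3*x - 1)^4)/(6); at x = 0 this is -452/3.

-452/3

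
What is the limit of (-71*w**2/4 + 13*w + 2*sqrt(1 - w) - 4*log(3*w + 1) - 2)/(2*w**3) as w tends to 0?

Substitution gives 0/0 (the numerator vanishes to order 3).
Expand each term to order w^3: the coefficient of w^3 in -4·ln(1 + 3w) is -36 and in 2·√(1 - w) is -1/8.
Lower-order terms cancel with the polynomial part, so the numerator is (-289/8)·w^3 + o(w^3), and the limit is (-289/8)/(2) = -289/16.

-289/16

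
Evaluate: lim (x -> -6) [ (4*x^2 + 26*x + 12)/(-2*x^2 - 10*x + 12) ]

Since x = -6 makes numerator and denominator zero, (x + 6) divides both.
Cancelling it gives (4*x + 2)/(2 - 2*x); now plug in x = -6 to get -11/7.

-11/7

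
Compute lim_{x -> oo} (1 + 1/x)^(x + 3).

e

Let L be the limit and take ln: ln L = lim (x + 3)·ln(1 + 1/x) = lim (x + 3)·(1/x + O(1/x²)) = 1.
Hence L = e^(1).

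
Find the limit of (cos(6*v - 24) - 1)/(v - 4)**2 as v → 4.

-18

Direct substitution gives 0/0.
Apply L'Hôpital: lim (-6*sin(6*v - 24))/(2*v - 8), still 0/0.
After 2 applications of L'Hôpital's rule the quotient is (-36*cos(6*v - 24))/(2); substituting v = 4 gives -18.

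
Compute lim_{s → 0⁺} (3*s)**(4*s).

1

Base → 0⁺ and exponent → 0⁺: a 0^0 form.
Take logs: 4s·ln(3s). This is 0·(−∞); rewriting as ln(3s)/(1/(4s)) and applying L'Hôpital gives 0.
Hence the limit is e^0 = 1.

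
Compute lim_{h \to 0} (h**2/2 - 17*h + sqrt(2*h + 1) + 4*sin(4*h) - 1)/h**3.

-253/6

Substitution gives 0/0; apply L'Hôpital's rule 3 times.
After differentiating numerator and denominator 3 times the quotient is (-256*cos(4*h) + 3/(2*h + 1)^(5/2))/(6); at h = 0 this is -253/6.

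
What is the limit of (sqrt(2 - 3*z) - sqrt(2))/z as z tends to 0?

Substitution gives 0/0. Multiply numerator and denominator by the conjugate √(2 - 3z) + √2.
The numerator becomes (2 - 3z) − 2 = -3z, so the expression simplifies to -3/(√(2 - 3z) + √2).
Letting z → 0 gives -3/(2√2) = -3*√(2)/4.

-3*√(2)/4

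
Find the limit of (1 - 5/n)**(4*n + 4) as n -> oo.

The base → 1 and the exponent → ∞: a 1^∞ form.
Take logarithms: (4n + 4)·ln(1 - 5/n). Since ln(1+u) ~ u for small u, this behaves like (4n)·(-5/n) → -20.
So the limit is e^(-20).

e^(-20)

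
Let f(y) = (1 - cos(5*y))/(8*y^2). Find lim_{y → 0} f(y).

Substitution gives 0/0.
Use (1 − cos u)/u² → 1/2 with u = 5y: the limit is 5²/(2·8) = 25/16.

25/16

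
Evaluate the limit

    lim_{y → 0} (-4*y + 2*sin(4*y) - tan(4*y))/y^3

-128/3

Substitution gives 0/0; apply L'Hôpital's rule 3 times.
After differentiating numerator and denominator 3 times the quotient is (-128*cos(4*y) - 384*tan(4*y)^4 - 512*tan(4*y)^2 - 128)/(6); at y = 0 this is -128/3.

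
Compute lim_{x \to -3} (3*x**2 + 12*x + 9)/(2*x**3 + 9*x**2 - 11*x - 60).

6/11

Direct substitution gives 0/0, so factor. Both numerator and denominator have (x + 3) as a factor.
After cancelling, the expression reduces to (3*x + 3)/(2*x^2 + 3*x - 20).
Substituting x = -3 gives 6/11.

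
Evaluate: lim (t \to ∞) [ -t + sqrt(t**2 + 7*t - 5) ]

7/2

An ∞ − ∞ form. Rationalising with the conjugate, the difference becomes (7t - 5) / (√(t^2 + 7*t - 5) + t).
For large t the denominator behaves like 2·t, so the quotient tends to 7/2 = 7/2.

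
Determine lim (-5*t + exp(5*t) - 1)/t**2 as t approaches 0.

25/2

Direct substitution gives 0/0.
Apply L'Hôpital: lim (5*e^(5*t) - 5)/(2*t), still 0/0.
After 2 applications of L'Hôpital's rule the quotient is (25*e^(5*t))/(2); substituting t = 0 gives 25/2.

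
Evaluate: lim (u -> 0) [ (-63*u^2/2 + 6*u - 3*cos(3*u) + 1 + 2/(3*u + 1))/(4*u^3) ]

Substitution gives 0/0; apply L'Hôpital's rule 3 times.
After differentiating numerator and denominator 3 times the quotient is (-81*sin(3*u) - 324/(3*u + 1)^4)/(24); at u = 0 this is -27/2.

-27/2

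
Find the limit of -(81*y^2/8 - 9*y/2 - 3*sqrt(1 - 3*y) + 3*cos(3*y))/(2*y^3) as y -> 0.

-81/32

Substitution gives 0/0; apply L'Hôpital's rule 3 times.
After differentiating numerator and denominator 3 times the quotient is (81*sin(3*y) + 243/(8*(1 - 3*y)^(5/2)))/(-12); at y = 0 this is -81/32.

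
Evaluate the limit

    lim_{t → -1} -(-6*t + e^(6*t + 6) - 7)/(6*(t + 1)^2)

-3

Direct substitution gives 0/0.
Apply L'Hôpital: lim (6*e^(6*t + 6) - 6)/(-12*t - 12), still 0/0.
After 2 applications of L'Hôpital's rule the quotient is (36*e^(6*t + 6))/(-12); substituting t = -1 gives -3.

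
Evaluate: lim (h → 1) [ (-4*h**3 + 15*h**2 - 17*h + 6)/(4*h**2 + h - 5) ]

1/9

Since h = 1 makes numerator and denominator zero, (h - 1) divides both.
Cancelling it gives (-4*h^2 + 11*h - 6)/(4*h + 5); now plug in h = 1 to get 1/9.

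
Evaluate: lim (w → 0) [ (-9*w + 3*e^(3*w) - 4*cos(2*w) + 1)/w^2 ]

Substitution gives 0/0 (the numerator vanishes to order 2).
Expand each term to order w^2: the coefficient of w^2 in -4·cos(2w) is 8 and in 3·e^(3w) is 27/2.
Lower-order terms cancel with the polynomial part, so the numerator is (43/2)·w^2 + o(w^2), and the limit is (43/2)/(1) = 43/2.

43/2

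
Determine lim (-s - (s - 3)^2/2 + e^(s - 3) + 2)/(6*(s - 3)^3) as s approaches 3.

Direct substitution gives 0/0.
Apply L'Hôpital: lim (-s + e^(s - 3) + 2)/(18*(s - 3)^2), still 0/0.
Apply L'Hôpital: lim (e^(s - 3) - 1)/(36*s - 108), still 0/0.
After 3 applications of L'Hôpital's rule the quotient is (e^(s - 3))/(36); substituting s = 3 gives 1/36.

1/36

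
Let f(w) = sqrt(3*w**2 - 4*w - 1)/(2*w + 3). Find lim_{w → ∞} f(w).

√(3)/2

For large |w|, √(3*w^2 - 4*w - 1) ≈ √3·|w| and the denominator ≈ 2w.
Since w → +∞, |w| = w, giving √3/(2) = √(3)/2.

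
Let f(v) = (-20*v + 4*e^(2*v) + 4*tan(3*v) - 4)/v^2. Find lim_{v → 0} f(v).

8

Substitution gives 0/0; apply L'Hôpital's rule 2 times.
After differentiating numerator and denominator 2 times the quotient is (16*e^(2*v) + 72*sin(3*v)/cos(3*v)^3)/(2); at v = 0 this is 8.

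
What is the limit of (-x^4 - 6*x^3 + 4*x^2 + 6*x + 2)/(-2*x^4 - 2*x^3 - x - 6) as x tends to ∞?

1/2

Numerator and denominator both have degree 4.
Dividing every term by x^4, all lower-order terms vanish and the limit is the ratio of leading coefficients, -1/(-2) = 1/2.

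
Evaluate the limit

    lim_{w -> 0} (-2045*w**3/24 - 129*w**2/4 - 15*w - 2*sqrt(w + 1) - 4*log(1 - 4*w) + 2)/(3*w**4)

Substitution gives 0/0; apply L'Hôpital's rule 4 times.
After differentiating numerator and denominator 4 times the quotient is (6144/(4*w - 1)^4 + 15/(8*(w + 1)^(7/2)))/(72); at w = 0 this is 5463/64.

5463/64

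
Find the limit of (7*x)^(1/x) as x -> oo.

1

Base → ∞ and exponent → 0: an ∞^0 form.
Take logs: (1/x)·ln(7·x^1) = (ln 7 + 1·ln x)/x → 0.
So the limit is e^0 = 1.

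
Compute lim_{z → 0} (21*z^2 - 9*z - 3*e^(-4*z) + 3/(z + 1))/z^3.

29

Substitution gives 0/0 (the numerator vanishes to order 3).
Expand each term to order z^3: the coefficient of z^3 in -3·e^(-4z) is 32 and in 3·1/(1 + z) is -3.
Lower-order terms cancel with the polynomial part, so the numerator is (29)·z^3 + o(z^3), and the limit is (29)/(1) = 29.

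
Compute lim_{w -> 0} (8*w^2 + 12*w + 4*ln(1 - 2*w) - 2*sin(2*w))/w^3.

-8

Substitution gives 0/0; apply L'Hôpital's rule 3 times.
After differentiating numerator and denominator 3 times the quotient is (16*cos(2*w) + 64/(2*w - 1)^3)/(6); at w = 0 this is -8.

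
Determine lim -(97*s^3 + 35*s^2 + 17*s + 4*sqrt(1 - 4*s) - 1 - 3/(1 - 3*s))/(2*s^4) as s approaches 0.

Substitution gives 0/0; apply L'Hôpital's rule 4 times.
After differentiating numerator and denominator 4 times the quotient is (5832/(3*s - 1)^5 - 960/(1 - 4*s)^(7/2))/(-48); at s = 0 this is 283/2.

283/2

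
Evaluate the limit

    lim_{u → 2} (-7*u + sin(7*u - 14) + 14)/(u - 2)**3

Direct substitution gives 0/0.
Apply L'Hôpital: lim (7*cos(7*u - 14) - 7)/(3*(u - 2)^2), still 0/0.
Apply L'Hôpital: lim (-49*sin(7*u - 14))/(6*u - 12), still 0/0.
After 3 applications of L'Hôpital's rule the quotient is (-343*cos(7*u - 14))/(6); substituting u = 2 gives -343/6.

-343/6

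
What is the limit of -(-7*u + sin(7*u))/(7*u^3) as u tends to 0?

49/6

Direct substitution gives 0/0.
Apply L'Hôpital: lim (7*cos(7*u) - 7)/(-21*u^2), still 0/0.
Apply L'Hôpital: lim (-49*sin(7*u))/(-42*u), still 0/0.
After 3 applications of L'Hôpital's rule the quotient is (-343*cos(7*u))/(-42); substituting u = 0 gives 49/6.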